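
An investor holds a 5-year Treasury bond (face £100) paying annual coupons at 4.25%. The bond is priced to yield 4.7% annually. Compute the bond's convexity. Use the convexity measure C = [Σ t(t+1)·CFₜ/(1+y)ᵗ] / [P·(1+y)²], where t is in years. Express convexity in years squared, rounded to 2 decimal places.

24.49

With y = 0.047:
  t   CF        PV=CF/(1+0.047)^t    t·PV        t(t+1)·PV
  1         4.25         4.0592         4.0592           8.1184
  2         4.25         3.8770         7.7540          23.2620
  3         4.25         3.7030        11.1089          44.4355
  4         4.25         3.5367        14.1469          70.7346
  5       104.25        82.8596       414.2978       2,485.7870
  Σ                     98.0355       451.3668       2,632.3376
P = 98.0355.
Convexity = Σ t(t+1)·PV / [P·(1+y)²] = 2,632.3376 / (98.0355 × 1.096209) = 24.49430.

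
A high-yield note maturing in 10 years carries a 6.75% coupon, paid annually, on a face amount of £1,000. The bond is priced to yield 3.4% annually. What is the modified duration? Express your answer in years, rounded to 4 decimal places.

7.6355 years

Periodic yield y = 0.034. First find Macaulay duration:
  t   CF        PV=CF/(1+0.034)^t    t·PV
  1        67.50        65.2805        65.2805
  2        67.50        63.1339       126.2678
  3        67.50        61.0579       183.1738
  4        67.50        59.0502       236.2009
  5        67.50        57.1085       285.5427
  6        67.50        55.2307       331.3842
  7        67.50        53.4146       373.9022
  8        67.50        51.6582       413.2658
  9        67.50        49.9596       449.6364
  10    1,067.50       764.1216     7,641.2163
  Σ                  1,280.0158    10,105.8707
P = 1,280.0158; Macaulay duration = 10,105.8707 / 1,280.0158 = 7.89511 years.
Modified duration = D_Mac / (1 + y) = 7.89511 / 1.034 = 7.63551 years.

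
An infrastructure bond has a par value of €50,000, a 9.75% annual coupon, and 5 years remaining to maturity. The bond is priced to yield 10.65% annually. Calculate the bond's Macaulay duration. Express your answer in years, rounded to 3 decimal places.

Periodic yield y = 0.1065. Discount each cash flow and weight by its year:
  t   CF        PV=CF/(1+0.1065)^t    t·PV
  1     4,875.00     4,405.7840     4,405.7840
  2     4,875.00     3,981.7298     7,963.4596
  3     4,875.00     3,598.4905    10,795.4716
  4     4,875.00     3,252.1379    13,008.5514
  5    54,875.00    33,083.9566   165,419.7828
  Σ                 48,322.0987   201,593.0494
Price P = Σ PV = 48,322.0987.
Macaulay duration = Σ(t·PV) / P = 201,593.0494 / 48,322.0987 = 4.17186 years.

4.172 years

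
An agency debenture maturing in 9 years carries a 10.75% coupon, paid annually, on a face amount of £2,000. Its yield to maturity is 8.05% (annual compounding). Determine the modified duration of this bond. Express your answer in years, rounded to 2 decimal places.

5.93 years

Periodic yield y = 0.0805. First find Macaulay duration:
  t   CF        PV=CF/(1+0.0805)^t    t·PV
  1       215.00       198.9820       198.9820
  2       215.00       184.1573       368.3146
  3       215.00       170.4371       511.3113
  4       215.00       157.7391       630.9564
  5       215.00       145.9871       729.9357
  6       215.00       135.1107       810.6644
  7       215.00       125.0446       875.3124
  8       215.00       115.7285       925.8279
  9     2,215.00     1,103.4453     9,931.0073
  Σ                  2,336.6317    14,982.3120
P = 2,336.6317; Macaulay duration = 14,982.3120 / 2,336.6317 = 6.41193 years.
Modified duration = D_Mac / (1 + y) = 6.41193 / 1.0805 = 5.93422 years.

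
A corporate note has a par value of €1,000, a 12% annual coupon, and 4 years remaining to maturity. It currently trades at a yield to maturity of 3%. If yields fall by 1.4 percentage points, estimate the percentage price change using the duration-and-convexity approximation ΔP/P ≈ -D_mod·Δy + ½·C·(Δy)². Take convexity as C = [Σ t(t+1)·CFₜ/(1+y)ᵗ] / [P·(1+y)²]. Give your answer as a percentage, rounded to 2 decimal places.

+4.89%

With y = 0.03:
  t   CF        PV=CF/(1+0.03)^t    t·PV        t(t+1)·PV
  1       120.00       116.5049       116.5049         233.0097
  2       120.00       113.1115       226.2230         678.6691
  3       120.00       109.8170       329.4510       1,317.8040
  4     1,120.00       995.1055     3,980.4220      19,902.1099
  Σ                  1,334.5389     4,652.6008      22,131.5926
P = 1,334.5389; D_Mac = 3.48630 yrs; D_mod = 3.38476 yrs; C = 15.63173.
Duration effect: -3.38476 × (-0.014) = +0.047387
Convexity effect: 0.5 × 15.63173 × (-0.014)² = +0.0015319
ΔP/P ≈ +0.047387 + 0.0015319 = +0.048918 = +4.8918%.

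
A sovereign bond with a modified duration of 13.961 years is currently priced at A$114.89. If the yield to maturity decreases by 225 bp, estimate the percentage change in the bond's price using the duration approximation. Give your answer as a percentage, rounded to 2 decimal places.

Duration approximation: ΔP/P ≈ -D_mod · Δy = -13.961 × (-0.0225) = +0.3141225.
As a percentage: +31.41225%.

+31.41%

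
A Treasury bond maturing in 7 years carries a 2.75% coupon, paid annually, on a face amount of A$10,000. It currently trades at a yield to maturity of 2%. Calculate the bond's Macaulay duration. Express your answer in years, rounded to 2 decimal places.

6.48 years

Periodic yield y = 0.02. Discount each cash flow and weight by its year:
  t   CF        PV=CF/(1+0.02)^t    t·PV
  1       275.00       269.6078       269.6078
  2       275.00       264.3214       528.6428
  3       275.00       259.1386       777.4159
  4       275.00       254.0575     1,016.2300
  5       275.00       249.0760     1,245.3799
  6       275.00       244.1921     1,465.1528
  7    10,275.00     8,945.0058    62,615.0408
  Σ                 10,485.3993    67,917.4701
Price P = Σ PV = 10,485.3993.
Macaulay duration = Σ(t·PV) / P = 67,917.4701 / 10,485.3993 = 6.47734 years.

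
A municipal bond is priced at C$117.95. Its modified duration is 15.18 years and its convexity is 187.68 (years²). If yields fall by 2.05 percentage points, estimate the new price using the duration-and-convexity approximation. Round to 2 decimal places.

C$159.31

Duration effect: -D_mod·Δy = -15.18 × (-0.0205) = +0.311190
Convexity effect: ½·C·(Δy)² = 0.5 × 187.68 × (-0.0205)² = +0.03943626
ΔP/P ≈ +0.311190 + 0.03943626 = +0.35062626
New price ≈ 117.95 × (1 + 0.35062626) = 159.306367367.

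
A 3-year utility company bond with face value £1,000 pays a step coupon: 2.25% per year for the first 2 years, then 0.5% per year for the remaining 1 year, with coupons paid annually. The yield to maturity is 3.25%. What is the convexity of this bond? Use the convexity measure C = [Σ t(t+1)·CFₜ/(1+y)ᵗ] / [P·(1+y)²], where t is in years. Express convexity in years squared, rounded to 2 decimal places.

With y = 0.0325:
  t   CF        PV=CF/(1+0.0325)^t    t·PV        t(t+1)·PV
  1        22.50        21.7918        21.7918          43.5835
  2        22.50        21.1058        42.2117         126.6350
  3     1,005.00       913.0528     2,739.1583      10,956.6333
  Σ                    955.9504     2,803.1617      11,126.8518
P = 955.9504.
Convexity = Σ t(t+1)·PV / [P·(1+y)²] = 11,126.8518 / (955.9504 × 1.066056) = 10.91835.

10.92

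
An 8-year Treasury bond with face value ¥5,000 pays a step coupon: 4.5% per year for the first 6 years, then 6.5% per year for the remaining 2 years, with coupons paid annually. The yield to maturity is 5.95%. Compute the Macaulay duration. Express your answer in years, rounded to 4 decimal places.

Periodic yield y = 0.0595. Discount each cash flow and weight by its year:
  t   CF        PV=CF/(1+0.0595)^t    t·PV
  1       225.00       212.3643       212.3643
  2       225.00       200.4382       400.8765
  3       225.00       189.1819       567.5458
  4       225.00       178.5577       714.2309
  5       225.00       168.5302       842.6510
  6       225.00       159.0658       954.3947
  7       325.00       216.8586     1,518.0101
  8     5,325.00     3,353.6051    26,828.8409
  Σ                  4,678.6019    32,038.9142
Price P = Σ PV = 4,678.6019.
Macaulay duration = Σ(t·PV) / P = 32,038.9142 / 4,678.6019 = 6.84797 years.

6.8480 years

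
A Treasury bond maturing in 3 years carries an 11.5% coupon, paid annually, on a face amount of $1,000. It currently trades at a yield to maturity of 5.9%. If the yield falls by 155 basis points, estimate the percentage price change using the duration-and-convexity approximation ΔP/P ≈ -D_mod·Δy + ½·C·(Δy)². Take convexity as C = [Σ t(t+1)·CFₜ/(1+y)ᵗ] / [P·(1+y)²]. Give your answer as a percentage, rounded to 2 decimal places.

With y = 0.059:
  t   CF        PV=CF/(1+0.059)^t    t·PV        t(t+1)·PV
  1       115.00       108.5930       108.5930         217.1860
  2       115.00       102.5430       205.0860         615.2579
  3     1,115.00       938.8301     2,816.4902      11,265.9607
  Σ                  1,149.9660     3,130.1691      12,098.4046
P = 1,149.9660; D_Mac = 2.72197 yrs; D_mod = 2.57032 yrs; C = 9.38104.
Duration effect: -2.57032 × (-0.0155) = +0.039840
Convexity effect: 0.5 × 9.38104 × (-0.0155)² = +0.0011269
ΔP/P ≈ +0.039840 + 0.0011269 = +0.040967 = +4.0967%.

+4.10%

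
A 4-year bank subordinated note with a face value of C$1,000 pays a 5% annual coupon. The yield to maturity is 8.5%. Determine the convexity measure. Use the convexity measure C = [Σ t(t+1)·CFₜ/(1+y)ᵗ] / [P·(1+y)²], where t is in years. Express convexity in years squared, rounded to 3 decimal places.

15.322

With y = 0.085:
  t   CF        PV=CF/(1+0.085)^t    t·PV        t(t+1)·PV
  1        50.00        46.0829        46.0829          92.1659
  2        50.00        42.4728        84.9455         254.8366
  3        50.00        39.1454       117.4362         469.7449
  4     1,050.00       757.6530     3,030.6120      15,153.0600
  Σ                    885.3541     3,279.0767      15,969.8073
P = 885.3541.
Convexity = Σ t(t+1)·PV / [P·(1+y)²] = 15,969.8073 / (885.3541 × 1.177225) = 15.32227.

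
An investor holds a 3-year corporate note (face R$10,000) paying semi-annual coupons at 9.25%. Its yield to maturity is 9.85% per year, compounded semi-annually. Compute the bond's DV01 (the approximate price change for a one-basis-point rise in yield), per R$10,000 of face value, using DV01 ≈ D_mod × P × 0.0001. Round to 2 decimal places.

Periodic yield y = 0.04925.
  t   CF        PV=CF/(1+0.04925)^t    t·PV
  1       462.50       440.7910       440.7910
  2       462.50       420.1011       840.2021
  3       462.50       400.3822     1,201.1467
  4       462.50       381.5890     1,526.3559
  5       462.50       363.6778     1,818.3892
  6    10,462.50     7,840.8222    47,044.9330
  Σ                  9,847.3633    52,871.8180
P = 9,847.3633; D_Mac = 5.36913 half-year periods = 2.68457 yrs; D_mod = 2.55856 yrs.
DV01 ≈ 2.55856 × 9,847.3633 × 0.0001 = 2.519505.

R$2.52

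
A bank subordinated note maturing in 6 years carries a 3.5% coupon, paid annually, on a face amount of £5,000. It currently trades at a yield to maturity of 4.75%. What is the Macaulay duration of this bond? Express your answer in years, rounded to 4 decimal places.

Periodic yield y = 0.0475. Discount each cash flow and weight by its year:
  t   CF        PV=CF/(1+0.0475)^t    t·PV
  1       175.00       167.0644       167.0644
  2       175.00       159.4887       318.9774
  3       175.00       152.2565       456.7696
  4       175.00       145.3523       581.4092
  5       175.00       138.7612       693.8058
  6     5,175.00     3,917.2940    23,503.7638
  Σ                  4,680.2171    25,721.7903
Price P = Σ PV = 4,680.2171.
Macaulay duration = Σ(t·PV) / P = 25,721.7903 / 4,680.2171 = 5.49585 years.

5.4959 years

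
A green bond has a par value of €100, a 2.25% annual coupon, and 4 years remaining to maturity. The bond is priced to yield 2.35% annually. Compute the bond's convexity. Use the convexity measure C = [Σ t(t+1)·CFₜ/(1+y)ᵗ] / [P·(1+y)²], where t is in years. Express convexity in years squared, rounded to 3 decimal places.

With y = 0.0235:
  t   CF        PV=CF/(1+0.0235)^t    t·PV        t(t+1)·PV
  1         2.25         2.1983         2.1983           4.3967
  2         2.25         2.1479         4.2957          12.8872
  3         2.25         2.0985         6.2956          25.1826
  4       102.25        93.1777       372.7108       1,863.5538
  Σ                     99.6224       385.5005       1,906.0202
P = 99.6224.
Convexity = Σ t(t+1)·PV / [P·(1+y)²] = 1,906.0202 / (99.6224 × 1.047552) = 18.26395.

18.264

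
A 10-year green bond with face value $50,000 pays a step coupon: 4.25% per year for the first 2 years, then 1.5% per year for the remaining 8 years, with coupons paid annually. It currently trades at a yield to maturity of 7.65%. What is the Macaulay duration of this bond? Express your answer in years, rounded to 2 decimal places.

8.51 years

Periodic yield y = 0.0765. Discount each cash flow and weight by its year:
  t   CF        PV=CF/(1+0.0765)^t    t·PV
  1     2,125.00     1,973.9898     1,973.9898
  2     2,125.00     1,833.7109     3,667.4218
  3       750.00       601.2003     1,803.6008
  4       750.00       558.4768     2,233.9071
  5       750.00       518.7894     2,593.9470
  6       750.00       481.9223     2,891.5340
  7       750.00       447.6752     3,133.7263
  8       750.00       415.8618     3,326.8941
  9       750.00       386.3091     3,476.7820
  10   50,750.00    24,282.6290   242,826.2902
  Σ                 31,500.5646   267,928.0932
Price P = Σ PV = 31,500.5646.
Macaulay duration = Σ(t·PV) / P = 267,928.0932 / 31,500.5646 = 8.50550 years.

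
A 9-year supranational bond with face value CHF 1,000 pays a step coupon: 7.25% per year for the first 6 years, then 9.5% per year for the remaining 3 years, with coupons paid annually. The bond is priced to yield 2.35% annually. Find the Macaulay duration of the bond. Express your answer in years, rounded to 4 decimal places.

7.2924 years

Periodic yield y = 0.0235. Discount each cash flow and weight by its year:
  t   CF        PV=CF/(1+0.0235)^t    t·PV
  1        72.50        70.8354        70.8354
  2        72.50        69.2090       138.4179
  3        72.50        67.6199       202.8597
  4        72.50        66.0673       264.2692
  5        72.50        64.5504       322.7519
  6        72.50        63.0683       378.4096
  7        95.00        80.7437       565.2059
  8        95.00        78.8898       631.1184
  9     1,095.00       888.4306     7,995.8752
  Σ                  1,449.4142    10,569.7432
Price P = Σ PV = 1,449.4142.
Macaulay duration = Σ(t·PV) / P = 10,569.7432 / 1,449.4142 = 7.29242 years.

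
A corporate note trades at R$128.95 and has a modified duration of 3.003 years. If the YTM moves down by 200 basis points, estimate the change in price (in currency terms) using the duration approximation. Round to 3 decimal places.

+R$7.745

Duration approximation: ΔP/P ≈ -D_mod · Δy = -3.003 × (-0.02) = +0.060060.
ΔP ≈ 128.95 × (+0.060060) = +7.744737.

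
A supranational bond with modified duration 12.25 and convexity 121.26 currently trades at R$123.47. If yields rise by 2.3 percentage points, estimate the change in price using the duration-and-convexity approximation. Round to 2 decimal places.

-R$30.83

Duration effect: -D_mod·Δy = -12.25 × (+0.023) = -0.281750
Convexity effect: ½·C·(Δy)² = 0.5 × 121.26 × (0.023)² = +0.03207327
ΔP/P ≈ -0.281750 + 0.03207327 = -0.24967673
ΔP ≈ 123.47 × (-0.24967673) = -30.8275858531.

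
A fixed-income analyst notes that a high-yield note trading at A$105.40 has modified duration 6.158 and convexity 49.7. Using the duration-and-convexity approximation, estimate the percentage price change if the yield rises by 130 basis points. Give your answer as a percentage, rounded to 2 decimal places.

-7.59%

Duration effect: -D_mod·Δy = -6.158 × (+0.013) = -0.080054
Convexity effect: ½·C·(Δy)² = 0.5 × 49.7 × (0.013)² = +0.00419965
ΔP/P ≈ -0.080054 + 0.00419965 = -0.07585435
= -7.585435%.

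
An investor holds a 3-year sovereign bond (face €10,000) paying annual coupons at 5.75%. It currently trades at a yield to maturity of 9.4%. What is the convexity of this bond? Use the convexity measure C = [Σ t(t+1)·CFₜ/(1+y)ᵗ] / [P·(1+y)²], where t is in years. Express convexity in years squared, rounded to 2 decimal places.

9.28

With y = 0.094:
  t   CF        PV=CF/(1+0.094)^t    t·PV        t(t+1)·PV
  1       575.00       525.5941       525.5941       1,051.1883
  2       575.00       480.4334       960.8668       2,882.6005
  3    10,575.00     8,076.5969    24,229.7908      96,919.1633
  Σ                  9,082.6245    25,716.2518     100,852.9520
P = 9,082.6245.
Convexity = Σ t(t+1)·PV / [P·(1+y)²] = 100,852.9520 / (9,082.6245 × 1.196836) = 9.27775.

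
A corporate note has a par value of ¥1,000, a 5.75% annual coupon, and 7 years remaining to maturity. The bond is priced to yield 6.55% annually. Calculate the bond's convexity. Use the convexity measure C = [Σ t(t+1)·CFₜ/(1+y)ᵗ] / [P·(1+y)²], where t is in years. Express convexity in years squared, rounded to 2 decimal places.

39.39

With y = 0.0655:
  t   CF        PV=CF/(1+0.0655)^t    t·PV        t(t+1)·PV
  1        57.50        53.9653        53.9653         107.9305
  2        57.50        50.6478       101.2957         303.8870
  3        57.50        47.5343       142.6030         570.4121
  4        57.50        44.6122       178.4490         892.2448
  5        57.50        41.8698       209.3488       1,256.0931
  6        57.50        39.2959       235.7753       1,650.4273
  7     1,057.50       678.2756     4,747.9292      37,983.4339
  Σ                    956.2010     5,669.3664      42,764.4288
P = 956.2010.
Convexity = Σ t(t+1)·PV / [P·(1+y)²] = 42,764.4288 / (956.2010 × 1.135290) = 39.39368.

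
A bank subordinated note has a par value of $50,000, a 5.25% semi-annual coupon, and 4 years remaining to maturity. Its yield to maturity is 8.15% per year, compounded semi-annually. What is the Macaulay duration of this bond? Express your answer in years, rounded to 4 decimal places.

Periodic yield y = 0.04075. Discount each cash flow and weight by its period:
  t   CF        PV=CF/(1+0.04075)^t    t·PV
  1     1,312.50     1,261.1098     1,261.1098
  2     1,312.50     1,211.7317     2,423.4634
  3     1,312.50     1,164.2870     3,492.8610
  4     1,312.50     1,118.7000     4,474.8000
  5     1,312.50     1,074.8979     5,374.4895
  6     1,312.50     1,032.8109     6,196.8651
  7     1,312.50       992.3717     6,946.6020
  8    51,312.50    37,277.9325   298,223.4603
  Σ                 45,133.8415   328,393.6511
Price P = Σ PV = 45,133.8415.
Macaulay duration = Σ(t·PV) / P = 328,393.6511 / 45,133.8415 = 7.27600 half-year periods.
In years: 7.27600 / 2 = 3.63800 years.

3.6380 years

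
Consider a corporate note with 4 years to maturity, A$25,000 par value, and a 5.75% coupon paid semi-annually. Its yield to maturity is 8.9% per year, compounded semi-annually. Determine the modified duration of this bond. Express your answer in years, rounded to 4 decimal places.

Periodic yield y = 0.0445. First find Macaulay duration:
  t   CF        PV=CF/(1+0.0445)^t    t·PV
  1       718.75       688.1283       688.1283
  2       718.75       658.8112     1,317.6224
  3       718.75       630.7431     1,892.2294
  4       718.75       603.8709     2,415.4835
  5       718.75       578.1435     2,890.7174
  6       718.75       553.5122     3,321.0732
  7       718.75       529.9303     3,709.5121
  8    25,718.75    18,154.4168   145,235.3345
  Σ                 22,397.5563   161,470.1007
P = 22,397.5563; Macaulay duration = 161,470.1007 / 22,397.5563 = 7.20927 half-year periods = 3.60464 years.
Modified duration = D_Mac / (1 + y) = 3.60464 / 1.0445 = 3.45106 years.

3.4511 years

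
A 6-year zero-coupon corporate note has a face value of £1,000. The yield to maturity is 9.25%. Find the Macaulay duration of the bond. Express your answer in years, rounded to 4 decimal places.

A zero-coupon bond has a single cash flow at maturity, so its Macaulay duration equals its maturity: 6 years.

6.0000 years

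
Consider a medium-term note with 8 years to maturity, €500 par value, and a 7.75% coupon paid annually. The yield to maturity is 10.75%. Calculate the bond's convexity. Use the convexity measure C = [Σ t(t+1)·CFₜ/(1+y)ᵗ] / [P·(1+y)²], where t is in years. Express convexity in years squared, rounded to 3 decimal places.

With y = 0.1075:
  t   CF        PV=CF/(1+0.1075)^t    t·PV        t(t+1)·PV
  1        38.75        34.9887        34.9887          69.9774
  2        38.75        31.5925        63.1850         189.5551
  3        38.75        28.5260        85.5779         342.3117
  4        38.75        25.7571       103.0284         515.1418
  5        38.75        23.2570       116.2848         697.7089
  6        38.75        20.9995       125.9971         881.9797
  7        38.75        18.9612       132.7283       1,061.8266
  8       538.75       238.0331     1,904.2650      17,138.3852
  Σ                    422.1151     2,566.0553      20,896.8864
P = 422.1151.
Convexity = Σ t(t+1)·PV / [P·(1+y)²] = 20,896.8864 / (422.1151 × 1.226556) = 40.36112.

40.361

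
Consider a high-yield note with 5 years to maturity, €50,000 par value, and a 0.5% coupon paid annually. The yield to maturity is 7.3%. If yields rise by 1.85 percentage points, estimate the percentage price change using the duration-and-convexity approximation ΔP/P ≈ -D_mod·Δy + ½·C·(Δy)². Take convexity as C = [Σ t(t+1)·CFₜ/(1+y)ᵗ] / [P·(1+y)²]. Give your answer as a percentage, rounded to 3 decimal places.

-8.078%

With y = 0.073:
  t   CF        PV=CF/(1+0.073)^t    t·PV        t(t+1)·PV
  1       250.00       232.9916       232.9916         465.9832
  2       250.00       217.1404       434.2807       1,302.8422
  3       250.00       202.3675       607.1026       2,428.4104
  4       250.00       188.5998       754.3990       3,771.9951
  5    50,250.00    35,329.4972   176,647.4858   1,059,884.9149
  Σ                 36,170.5964   178,676.2598   1,067,854.1458
P = 36,170.5964; D_Mac = 4.93982 yrs; D_mod = 4.60375 yrs; C = 25.64229.
Duration effect: -4.60375 × (+0.0185) = -0.085169
Convexity effect: 0.5 × 25.64229 × (0.0185)² = +0.0043880
ΔP/P ≈ -0.085169 + 0.0043880 = -0.080781 = -8.0781%.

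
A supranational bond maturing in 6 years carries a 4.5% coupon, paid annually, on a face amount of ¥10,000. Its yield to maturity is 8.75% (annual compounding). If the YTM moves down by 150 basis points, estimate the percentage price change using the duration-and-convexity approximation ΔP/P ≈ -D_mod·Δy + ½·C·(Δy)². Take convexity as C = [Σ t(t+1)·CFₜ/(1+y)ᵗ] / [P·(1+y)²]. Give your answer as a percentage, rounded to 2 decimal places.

With y = 0.0875:
  t   CF        PV=CF/(1+0.0875)^t    t·PV        t(t+1)·PV
  1       450.00       413.7931       413.7931         827.5862
  2       450.00       380.4994       760.9988       2,282.9964
  3       450.00       349.8845     1,049.6535       4,198.6141
  4       450.00       321.7329     1,286.9315       6,434.6577
  5       450.00       295.8463     1,479.2316       8,875.3899
  6    10,450.00     6,317.4338    37,904.6025     265,332.2178
  Σ                  8,079.1900    42,895.2112     287,951.4621
P = 8,079.1900; D_Mac = 5.30935 yrs; D_mod = 4.88216 yrs; C = 30.13651.
Duration effect: -4.88216 × (-0.015) = +0.073232
Convexity effect: 0.5 × 30.13651 × (-0.015)² = +0.0033904
ΔP/P ≈ +0.073232 + 0.0033904 = +0.076623 = +7.6623%.

+7.66%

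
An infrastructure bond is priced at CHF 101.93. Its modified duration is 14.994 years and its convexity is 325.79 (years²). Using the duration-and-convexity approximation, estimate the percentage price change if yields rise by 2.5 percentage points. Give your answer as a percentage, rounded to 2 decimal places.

-27.30%

Duration effect: -D_mod·Δy = -14.994 × (+0.025) = -0.374850
Convexity effect: ½·C·(Δy)² = 0.5 × 325.79 × (0.025)² = +0.101809375
ΔP/P ≈ -0.374850 + 0.101809375 = -0.273040625
= -27.3040625%.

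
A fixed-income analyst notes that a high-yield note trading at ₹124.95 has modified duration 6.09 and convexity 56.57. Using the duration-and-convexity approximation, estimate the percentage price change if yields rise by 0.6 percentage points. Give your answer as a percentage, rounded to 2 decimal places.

Duration effect: -D_mod·Δy = -6.09 × (+0.006) = -0.036540
Convexity effect: ½·C·(Δy)² = 0.5 × 56.57 × (0.006)² = +0.00101826
ΔP/P ≈ -0.036540 + 0.00101826 = -0.03552174
= -3.552174%.

-3.55%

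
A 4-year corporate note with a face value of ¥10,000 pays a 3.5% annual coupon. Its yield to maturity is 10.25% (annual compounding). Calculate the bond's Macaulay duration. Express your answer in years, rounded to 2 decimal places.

3.77 years

Periodic yield y = 0.1025. Discount each cash flow and weight by its year:
  t   CF        PV=CF/(1+0.1025)^t    t·PV
  1       350.00       317.4603       317.4603
  2       350.00       287.9459       575.8917
  3       350.00       261.1754       783.5262
  4    10,350.00     7,005.2874    28,021.1496
  Σ                  7,871.8690    29,698.0278
Price P = Σ PV = 7,871.8690.
Macaulay duration = Σ(t·PV) / P = 29,698.0278 / 7,871.8690 = 3.77268 years.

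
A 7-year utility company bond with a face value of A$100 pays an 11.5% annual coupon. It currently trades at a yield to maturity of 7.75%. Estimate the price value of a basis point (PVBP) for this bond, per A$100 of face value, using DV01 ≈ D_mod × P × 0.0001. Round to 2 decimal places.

A$0.06

Periodic yield y = 0.0775.
  t   CF        PV=CF/(1+0.0775)^t    t·PV
  1        11.50        10.6729        10.6729
  2        11.50         9.9052        19.8104
  3        11.50         9.1928        27.5783
  4        11.50         8.5316        34.1263
  5        11.50         7.9179        39.5896
  6        11.50         7.3484        44.0905
  7       111.50        66.1232       462.8625
  Σ                    119.6919       638.7304
P = 119.6919; D_Mac = 5.33645 yrs; D_mod = 4.95262 yrs.
DV01 ≈ 4.95262 × 119.6919 × 0.0001 = 0.059279.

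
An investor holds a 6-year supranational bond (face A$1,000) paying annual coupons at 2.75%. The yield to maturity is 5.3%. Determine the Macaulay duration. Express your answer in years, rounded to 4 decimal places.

5.5797 years

Periodic yield y = 0.053. Discount each cash flow and weight by its year:
  t   CF        PV=CF/(1+0.053)^t    t·PV
  1        27.50        26.1159        26.1159
  2        27.50        24.8014        49.6028
  3        27.50        23.5531        70.6592
  4        27.50        22.3676        89.4704
  5        27.50        21.2418       106.2089
  6     1,027.50       753.7227     4,522.3363
  Σ                    871.8024     4,864.3934
Price P = Σ PV = 871.8024.
Macaulay duration = Σ(t·PV) / P = 4,864.3934 / 871.8024 = 5.57970 years.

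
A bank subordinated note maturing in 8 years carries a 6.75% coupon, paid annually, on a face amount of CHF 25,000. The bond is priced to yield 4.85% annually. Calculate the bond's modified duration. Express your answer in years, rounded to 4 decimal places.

6.2335 years

Periodic yield y = 0.0485. First find Macaulay duration:
  t   CF        PV=CF/(1+0.0485)^t    t·PV
  1     1,687.50     1,609.4421     1,609.4421
  2     1,687.50     1,534.9948     3,069.9896
  3     1,687.50     1,463.9912     4,391.9737
  4     1,687.50     1,396.2720     5,585.0882
  5     1,687.50     1,331.6853     6,658.4265
  6     1,687.50     1,270.0861     7,620.5168
  7     1,687.50     1,211.3363     8,479.3542
  8    26,687.50    18,270.9199   146,167.3593
  Σ                 28,088.7278   183,582.1504
P = 28,088.7278; Macaulay duration = 183,582.1504 / 28,088.7278 = 6.53579 years.
Modified duration = D_Mac / (1 + y) = 6.53579 / 1.0485 = 6.23347 years.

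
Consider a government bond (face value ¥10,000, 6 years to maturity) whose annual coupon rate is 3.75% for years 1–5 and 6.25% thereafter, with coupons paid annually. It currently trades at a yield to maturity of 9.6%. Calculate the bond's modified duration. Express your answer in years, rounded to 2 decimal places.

Periodic yield y = 0.096. First find Macaulay duration:
  t   CF        PV=CF/(1+0.096)^t    t·PV
  1       375.00       342.1533       342.1533
  2       375.00       312.1837       624.3673
  3       375.00       284.8391       854.5173
  4       375.00       259.8897     1,039.5588
  5       375.00       237.1256     1,185.6281
  6    10,625.00     6,130.0725    36,780.4352
  Σ                  7,566.2639    40,826.6600
P = 7,566.2639; Macaulay duration = 40,826.6600 / 7,566.2639 = 5.39588 years.
Modified duration = D_Mac / (1 + y) = 5.39588 / 1.096 = 4.92325 years.

4.92 years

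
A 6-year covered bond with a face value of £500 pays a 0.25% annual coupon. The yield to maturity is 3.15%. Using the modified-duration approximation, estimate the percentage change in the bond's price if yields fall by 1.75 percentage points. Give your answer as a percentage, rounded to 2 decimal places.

Periodic yield y = 0.0315. Modified duration first:
  t   CF        PV=CF/(1+0.0315)^t    t·PV
  1         1.25         1.2118         1.2118
  2         1.25         1.1748         2.3496
  3         1.25         1.1389         3.4168
  4         1.25         1.1042         4.4167
  5         1.25         1.0704         5.3522
  6       501.25       416.1395     2,496.8373
  Σ                    421.8397     2,513.5845
P = 421.8397; D_Mac = 5.95862 yrs; D_mod = 5.95862/(1+0.0315) = 5.77666 yrs.
ΔP/P ≈ -D_mod · Δy = -5.77666 × (-0.0175) = +0.101092 = +10.1092%.

+10.11%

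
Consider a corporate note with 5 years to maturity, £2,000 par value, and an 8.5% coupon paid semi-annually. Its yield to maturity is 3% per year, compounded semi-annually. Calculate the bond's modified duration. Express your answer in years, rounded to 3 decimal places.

4.214 years

Periodic yield y = 0.015. First find Macaulay duration:
  t   CF        PV=CF/(1+0.015)^t    t·PV
  1        85.00        83.7438        83.7438
  2        85.00        82.5062       165.0125
  3        85.00        81.2869       243.8608
  4        85.00        80.0857       320.3426
  5        85.00        78.9021       394.5106
  6        85.00        77.7361       466.4165
  7        85.00        76.5873       536.1109
  8        85.00        75.4554       603.6436
  9        85.00        74.3403       669.0631
  10    2,085.00     1,796.5762    17,965.7618
  Σ                  2,507.2202    21,448.4663
P = 2,507.2202; Macaulay duration = 21,448.4663 / 2,507.2202 = 8.55468 half-year periods = 4.27734 years.
Modified duration = D_Mac / (1 + y) = 4.27734 / 1.015 = 4.21413 years.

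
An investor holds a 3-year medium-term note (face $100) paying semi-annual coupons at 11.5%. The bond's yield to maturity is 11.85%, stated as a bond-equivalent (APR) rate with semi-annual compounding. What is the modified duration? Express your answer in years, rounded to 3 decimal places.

2.472 years

Periodic yield y = 0.05925. First find Macaulay duration:
  t   CF        PV=CF/(1+0.05925)^t    t·PV
  1         5.75         5.4284         5.4284
  2         5.75         5.1247        10.2495
  3         5.75         4.8381        14.5142
  4         5.75         4.5675        18.2698
  5         5.75         4.3120        21.5598
  6       105.75        74.8668       449.2011
  Σ                     99.1374       519.2228
P = 99.1374; Macaulay duration = 519.2228 / 99.1374 = 5.23740 half-year periods = 2.61870 years.
Modified duration = D_Mac / (1 + y) = 2.61870 / 1.05925 = 2.47222 years.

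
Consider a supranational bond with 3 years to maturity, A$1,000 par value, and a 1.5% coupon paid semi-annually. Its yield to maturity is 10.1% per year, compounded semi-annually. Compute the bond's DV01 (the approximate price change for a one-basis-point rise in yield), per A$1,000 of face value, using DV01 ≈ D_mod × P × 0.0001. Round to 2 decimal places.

A$0.22

Periodic yield y = 0.0505.
  t   CF        PV=CF/(1+0.0505)^t    t·PV
  1         7.50         7.1395         7.1395
  2         7.50         6.7962        13.5925
  3         7.50         6.4695        19.4086
  4         7.50         6.1585        24.6341
  5         7.50         5.8625        29.3124
  6     1,007.50       749.6676     4,498.0053
  Σ                    782.0938     4,592.0924
P = 782.0938; D_Mac = 5.87154 half-year periods = 2.93577 yrs; D_mod = 2.79464 yrs.
DV01 ≈ 2.79464 × 782.0938 × 0.0001 = 0.218567.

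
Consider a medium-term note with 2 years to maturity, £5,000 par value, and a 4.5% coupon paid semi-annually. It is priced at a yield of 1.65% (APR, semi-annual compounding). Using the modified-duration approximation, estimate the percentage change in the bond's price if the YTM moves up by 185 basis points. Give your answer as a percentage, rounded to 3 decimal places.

-3.554%

Periodic yield y = 0.00825. Modified duration first:
  t   CF        PV=CF/(1+0.00825)^t    t·PV
  1       112.50       111.5795       111.5795
  2       112.50       110.6665       221.3329
  3       112.50       109.7609       329.2828
  4     5,112.50     4,947.2106    19,788.8424
  Σ                  5,279.2175    20,451.0376
P = 5,279.2175; D_Mac = 3.87388 half-year periods = 1.93694 yrs; D_mod = 1.93694/(1+0.00825) = 1.92109 yrs.
ΔP/P ≈ -D_mod · Δy = -1.92109 × (+0.0185) = -0.035540 = -3.5540%.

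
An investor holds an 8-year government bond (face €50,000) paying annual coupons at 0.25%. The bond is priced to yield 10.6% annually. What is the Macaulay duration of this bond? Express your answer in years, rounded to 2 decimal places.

7.89 years

Periodic yield y = 0.106. Discount each cash flow and weight by its year:
  t   CF        PV=CF/(1+0.106)^t    t·PV
  1       125.00       113.0199       113.0199
  2       125.00       102.1880       204.3759
  3       125.00        92.3942       277.1826
  4       125.00        83.5390       334.1562
  5       125.00        75.5326       377.6630
  6       125.00        68.2935       409.7609
  7       125.00        61.7482       432.2372
  8    50,125.00    22,387.9006   179,103.2047
  Σ                 22,984.6159   181,251.6004
Price P = Σ PV = 22,984.6159.
Macaulay duration = Σ(t·PV) / P = 181,251.6004 / 22,984.6159 = 7.88578 years.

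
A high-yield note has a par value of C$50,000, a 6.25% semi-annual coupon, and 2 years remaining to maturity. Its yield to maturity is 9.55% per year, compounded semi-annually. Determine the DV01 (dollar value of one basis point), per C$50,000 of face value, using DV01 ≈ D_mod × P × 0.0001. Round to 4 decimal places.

C$8.5687

Periodic yield y = 0.04775.
  t   CF        PV=CF/(1+0.04775)^t    t·PV
  1     1,562.50     1,491.2909     1,491.2909
  2     1,562.50     1,423.3270     2,846.6540
  3     1,562.50     1,358.4605     4,075.3815
  4    51,562.50    42,786.1577   171,144.6309
  Σ                 47,059.2361   179,557.9573
P = 47,059.2361; D_Mac = 3.81557 half-year periods = 1.90779 yrs; D_mod = 1.82084 yrs.
DV01 ≈ 1.82084 × 47,059.2361 × 0.0001 = 8.568741.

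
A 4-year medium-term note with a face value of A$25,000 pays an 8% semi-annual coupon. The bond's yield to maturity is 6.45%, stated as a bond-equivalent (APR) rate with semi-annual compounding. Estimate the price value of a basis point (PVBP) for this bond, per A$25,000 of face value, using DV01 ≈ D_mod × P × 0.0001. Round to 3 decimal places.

A$8.975

Periodic yield y = 0.03225.
  t   CF        PV=CF/(1+0.03225)^t    t·PV
  1     1,000.00       968.7576       968.7576
  2     1,000.00       938.4912     1,876.9825
  3     1,000.00       909.1705     2,727.5114
  4     1,000.00       880.7658     3,523.0631
  5     1,000.00       853.2485     4,266.2426
  6     1,000.00       826.5910     4,959.5458
  7     1,000.00       800.7662     5,605.3637
  8    26,000.00    20,169.4574   161,355.6594
  Σ                 26,347.2482   185,283.1261
P = 26,347.2482; D_Mac = 7.03235 half-year periods = 3.51618 yrs; D_mod = 3.40632 yrs.
DV01 ≈ 3.40632 × 26,347.2482 × 0.0001 = 8.974722.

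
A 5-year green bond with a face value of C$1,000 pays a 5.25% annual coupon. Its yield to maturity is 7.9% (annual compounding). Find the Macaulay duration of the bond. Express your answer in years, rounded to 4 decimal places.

Periodic yield y = 0.079. Discount each cash flow and weight by its year:
  t   CF        PV=CF/(1+0.079)^t    t·PV
  1        52.50        48.6562        48.6562
  2        52.50        45.0938        90.1875
  3        52.50        41.7922       125.3765
  4        52.50        38.7323       154.9293
  5     1,052.50       719.6393     3,598.1966
  Σ                    893.9137     4,017.3461
Price P = Σ PV = 893.9137.
Macaulay duration = Σ(t·PV) / P = 4,017.3461 / 893.9137 = 4.49411 years.

4.4941 years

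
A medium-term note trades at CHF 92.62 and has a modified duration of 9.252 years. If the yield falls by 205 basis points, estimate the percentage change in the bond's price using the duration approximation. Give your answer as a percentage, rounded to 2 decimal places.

Duration approximation: ΔP/P ≈ -D_mod · Δy = -9.252 × (-0.0205) = +0.189666.
As a percentage: +18.9666%.

+18.97%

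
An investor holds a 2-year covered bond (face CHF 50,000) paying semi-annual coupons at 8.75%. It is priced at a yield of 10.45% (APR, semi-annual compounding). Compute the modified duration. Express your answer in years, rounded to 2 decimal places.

1.78 years

Periodic yield y = 0.05225. First find Macaulay duration:
  t   CF        PV=CF/(1+0.05225)^t    t·PV
  1     2,187.50     2,078.8786     2,078.8786
  2     2,187.50     1,975.6508     3,951.3017
  3     2,187.50     1,877.5489     5,632.6467
  4    52,187.50    42,568.7360   170,274.9441
  Σ                 48,500.8144   181,937.7711
P = 48,500.8144; Macaulay duration = 181,937.7711 / 48,500.8144 = 3.75123 half-year periods = 1.87562 years.
Modified duration = D_Mac / (1 + y) = 1.87562 / 1.05225 = 1.78248 years.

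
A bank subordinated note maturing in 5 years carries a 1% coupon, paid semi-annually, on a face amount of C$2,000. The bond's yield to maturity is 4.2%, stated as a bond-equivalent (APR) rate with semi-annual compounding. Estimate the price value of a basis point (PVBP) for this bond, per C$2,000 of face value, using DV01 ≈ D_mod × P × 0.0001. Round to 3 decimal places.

Periodic yield y = 0.021.
  t   CF        PV=CF/(1+0.021)^t    t·PV
  1        10.00         9.7943         9.7943
  2        10.00         9.5929        19.1857
  3        10.00         9.3956        28.1867
  4        10.00         9.2023        36.8093
  5        10.00         9.0130        45.0652
  6        10.00         8.8277        52.9660
  7        10.00         8.6461        60.5226
  8        10.00         8.4683        67.7461
  9        10.00         8.2941        74.6467
  10    2,010.00     1,632.8212    16,328.2122
  Σ                  1,714.0554    16,723.1348
P = 1,714.0554; D_Mac = 9.75647 half-year periods = 4.87824 yrs; D_mod = 4.77790 yrs.
DV01 ≈ 4.77790 × 1,714.0554 × 0.0001 = 0.818959.

C$0.819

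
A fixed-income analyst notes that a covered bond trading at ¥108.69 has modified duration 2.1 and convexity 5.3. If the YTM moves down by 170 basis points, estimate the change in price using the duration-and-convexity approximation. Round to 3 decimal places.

+¥3.963

Duration effect: -D_mod·Δy = -2.1 × (-0.017) = +0.035700
Convexity effect: ½·C·(Δy)² = 0.5 × 5.3 × (-0.017)² = +0.00076585
ΔP/P ≈ +0.035700 + 0.00076585 = +0.03646585
ΔP ≈ 108.69 × (+0.03646585) = +3.9634732365.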